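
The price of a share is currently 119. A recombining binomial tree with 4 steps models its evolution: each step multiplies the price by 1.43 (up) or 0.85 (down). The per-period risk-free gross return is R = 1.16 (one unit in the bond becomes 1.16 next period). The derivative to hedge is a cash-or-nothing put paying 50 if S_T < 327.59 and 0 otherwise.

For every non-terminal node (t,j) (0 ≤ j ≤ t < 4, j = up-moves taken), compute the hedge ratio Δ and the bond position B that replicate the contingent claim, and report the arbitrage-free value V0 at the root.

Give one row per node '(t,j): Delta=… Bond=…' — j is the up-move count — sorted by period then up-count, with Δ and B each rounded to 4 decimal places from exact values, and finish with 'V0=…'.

(0,0): Delta=-0.0709 Bond=33.7937
(1,0): Delta=0.0000 Bond=32.0329
(1,1): Delta=-0.1076 Bond=45.4437
(2,0): Delta=0.0000 Bond=37.1581
(2,1): Delta=0.0000 Bond=37.1581
(2,2): Delta=-0.1632 Bond=66.2639
(3,0): Delta=0.0000 Bond=43.1034
(3,1): Delta=0.0000 Bond=43.1034
(3,2): Delta=0.0000 Bond=43.1034
(3,3): Delta=-0.2477 Bond=106.2723
V0=25.3610

Under the risk-neutral measure, an up-move has probability p* = (R−d)/(u−d) = 0.5345 and values discount at R = 1.16.
Payoff layer (t=4): V(4,0)=50.0000, V(4,1)=50.0000, V(4,2)=50.0000, V(4,3)=50.0000, V(4,4)=0.0000
Node (3,0) S=73.0809: V=(p*·50.0000+(1−p*)·50.0000)/1.16=43.1034; Δ=(50.0000−50.0000)/(104.5057−62.1187)=0.0000; B=V−Δ·S=43.1034
Node (3,1) S=122.9478: V=(p*·50.0000+(1−p*)·50.0000)/1.16=43.1034; Δ=(50.0000−50.0000)/(175.8154−104.5057)=0.0000; B=V−Δ·S=43.1034
Node (3,2) S=206.8416: V=(p*·50.0000+(1−p*)·50.0000)/1.16=43.1034; Δ=(50.0000−50.0000)/(295.7835−175.8154)=0.0000; B=V−Δ·S=43.1034
Node (3,3) S=347.9806: V=(p*·0.0000+(1−p*)·50.0000)/1.16=20.0654; Δ=(0.0000−50.0000)/(497.6123−295.7835)=-0.2477; B=V−Δ·S=106.2723
Node (2,0) S=85.9775: V=(p*·43.1034+(1−p*)·43.1034)/1.16=37.1581; Δ=(43.1034−43.1034)/(122.9478−73.0809)=0.0000; B=V−Δ·S=37.1581
Node (2,1) S=144.6445: V=(p*·43.1034+(1−p*)·43.1034)/1.16=37.1581; Δ=(43.1034−43.1034)/(206.8416−122.9478)=0.0000; B=V−Δ·S=37.1581
Node (2,2) S=243.3431: V=(p*·20.0654+(1−p*)·43.1034)/1.16=26.5431; Δ=(20.0654−43.1034)/(347.9806−206.8416)=-0.1632; B=V−Δ·S=66.2639
Node (1,0) S=101.1500: V=(p*·37.1581+(1−p*)·37.1581)/1.16=32.0329; Δ=(37.1581−37.1581)/(144.6445−85.9775)=0.0000; B=V−Δ·S=32.0329
Node (1,1) S=170.1700: V=(p*·26.5431+(1−p*)·37.1581)/1.16=27.1419; Δ=(26.5431−37.1581)/(243.3431−144.6445)=-0.1076; B=V−Δ·S=45.4437
Node (0,0) S=119.0000: V=(p*·27.1419+(1−p*)·32.0329)/1.16=25.3610; Δ=(27.1419−32.0329)/(170.1700−101.1500)=-0.0709; B=V−Δ·S=33.7937
The time-0 hedge costs 25.3610, which is the no-arbitrage price.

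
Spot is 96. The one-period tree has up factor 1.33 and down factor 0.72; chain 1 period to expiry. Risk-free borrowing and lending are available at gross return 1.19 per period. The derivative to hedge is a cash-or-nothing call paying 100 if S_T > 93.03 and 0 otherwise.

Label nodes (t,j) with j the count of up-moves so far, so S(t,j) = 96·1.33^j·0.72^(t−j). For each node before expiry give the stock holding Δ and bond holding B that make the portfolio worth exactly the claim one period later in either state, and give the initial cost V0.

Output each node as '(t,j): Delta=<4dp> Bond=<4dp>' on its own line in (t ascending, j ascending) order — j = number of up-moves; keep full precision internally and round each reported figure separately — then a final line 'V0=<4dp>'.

(0,0): Delta=1.7077 Bond=-99.1872
V0=64.7472

No-arbitrage ⇒ martingale measure with p* = (R−d)/(u−d) = 0.7705.
At expiry t=1: V(1,0)=0.0000, V(1,1)=100.0000
Node (0,0) S=96.0000: V=(p*·100.0000+(1−p*)·0.0000)/1.19=64.7472; Δ=(100.0000−0.0000)/(127.6800−69.1200)=1.7077; B=V−Δ·S=-99.1872
Check: Δ(0,0)·S0 + B(0,0) = 64.7472 = V0.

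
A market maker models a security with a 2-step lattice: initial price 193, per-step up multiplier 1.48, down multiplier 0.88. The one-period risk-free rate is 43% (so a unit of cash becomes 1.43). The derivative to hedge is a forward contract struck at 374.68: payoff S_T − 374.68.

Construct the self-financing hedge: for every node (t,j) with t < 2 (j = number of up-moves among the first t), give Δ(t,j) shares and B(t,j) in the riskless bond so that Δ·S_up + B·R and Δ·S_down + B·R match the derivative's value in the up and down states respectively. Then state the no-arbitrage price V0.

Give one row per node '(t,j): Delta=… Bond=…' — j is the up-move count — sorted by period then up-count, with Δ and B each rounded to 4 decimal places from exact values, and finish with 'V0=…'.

Since d<R<u, set p* = (R−d)/(u−d) = 0.9167; price each node as the discounted p*-expectation of its children.
Terminal values V(2,·): V(2,0)=-225.2208, V(2,1)=-123.3168, V(2,2)=48.0672
Node (1,0) S=169.8400: V=(p*·-123.3168+(1−p*)·-225.2208)/1.43=-92.1740; Δ=(-123.3168−-225.2208)/(251.3632−149.4592)=1.0000; B=V−Δ·S=-262.0140
Node (1,1) S=285.6400: V=(p*·48.0672+(1−p*)·-123.3168)/1.43=23.6260; Δ=(48.0672−-123.3168)/(422.7472−251.3632)=1.0000; B=V−Δ·S=-262.0140
Node (0,0) S=193.0000: V=(p*·23.6260+(1−p*)·-92.1740)/1.43=9.7734; Δ=(23.6260−-92.1740)/(285.6400−169.8400)=1.0000; B=V−Δ·S=-183.2266
The time-0 hedge costs 9.7734, which is the no-arbitrage price.

(0,0): Delta=1.0000 Bond=-183.2266
(1,0): Delta=1.0000 Bond=-262.0140
(1,1): Delta=1.0000 Bond=-262.0140
V0=9.7734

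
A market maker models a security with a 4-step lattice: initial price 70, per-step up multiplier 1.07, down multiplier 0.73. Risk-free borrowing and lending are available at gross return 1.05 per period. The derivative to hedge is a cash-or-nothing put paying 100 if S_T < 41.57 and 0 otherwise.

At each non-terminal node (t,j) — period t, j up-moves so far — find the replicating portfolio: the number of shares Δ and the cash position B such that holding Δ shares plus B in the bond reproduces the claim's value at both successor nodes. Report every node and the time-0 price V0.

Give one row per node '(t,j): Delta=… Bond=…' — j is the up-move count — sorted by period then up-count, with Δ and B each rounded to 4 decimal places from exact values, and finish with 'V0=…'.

(0,0): Delta=-0.0355 Bond=2.5463
(1,0): Delta=-0.5781 Bond=30.4005
(1,1): Delta=-0.0123 Bond=0.9407
(2,0): Delta=-7.0674 Bond=273.9919
(2,1): Delta=-0.3014 Bond=16.7910
(2,2): Delta=0.0000 Bond=0.0000
(3,0): Delta=0.0000 Bond=95.2381
(3,1): Delta=-7.3687 Bond=299.7199
(3,2): Delta=0.0000 Bond=0.0000
(3,3): Delta=0.0000 Bond=0.0000
V0=0.0640

Since d<R<u, set p* = (R−d)/(u−d) = 0.9412; price each node as the discounted p*-expectation of its children.
Terminal values V(4,·): V(4,0)=100.0000, V(4,1)=100.0000, V(4,2)=0.0000, V(4,3)=0.0000, V(4,4)=0.0000
Node (3,0) S=27.2312: V=(p*·100.0000+(1−p*)·100.0000)/1.05=95.2381; Δ=(100.0000−100.0000)/(29.1374−19.8788)=0.0000; B=V−Δ·S=95.2381
Node (3,1) S=39.9142: V=(p*·0.0000+(1−p*)·100.0000)/1.05=5.6022; Δ=(0.0000−100.0000)/(42.7082−29.1374)=-7.3687; B=V−Δ·S=299.7199
Node (3,2) S=58.5044: V=(p*·0.0000+(1−p*)·0.0000)/1.05=0.0000; Δ=(0.0000−0.0000)/(62.5997−42.7082)=0.0000; B=V−Δ·S=0.0000
Node (3,3) S=85.7530: V=(p*·0.0000+(1−p*)·0.0000)/1.05=0.0000; Δ=(0.0000−0.0000)/(91.7557−62.5997)=0.0000; B=V−Δ·S=0.0000
Node (2,0) S=37.3030: V=(p*·5.6022+(1−p*)·95.2381)/1.05=10.3571; Δ=(5.6022−95.2381)/(39.9142−27.2312)=-7.0674; B=V−Δ·S=273.9919
Node (2,1) S=54.6770: V=(p*·0.0000+(1−p*)·5.6022)/1.05=0.3139; Δ=(0.0000−5.6022)/(58.5044−39.9142)=-0.3014; B=V−Δ·S=16.7910
Node (2,2) S=80.1430: V=(p*·0.0000+(1−p*)·0.0000)/1.05=0.0000; Δ=(0.0000−0.0000)/(85.7530−58.5044)=0.0000; B=V−Δ·S=0.0000
Node (1,0) S=51.1000: V=(p*·0.3139+(1−p*)·10.3571)/1.05=0.8616; Δ=(0.3139−10.3571)/(54.6770−37.3030)=-0.5781; B=V−Δ·S=30.4005
Node (1,1) S=74.9000: V=(p*·0.0000+(1−p*)·0.3139)/1.05=0.0176; Δ=(0.0000−0.3139)/(80.1430−54.6770)=-0.0123; B=V−Δ·S=0.9407
Node (0,0) S=70.0000: V=(p*·0.0176+(1−p*)·0.8616)/1.05=0.0640; Δ=(0.0176−0.8616)/(74.9000−51.1000)=-0.0355; B=V−Δ·S=2.5463
Each (Δ,B) replicates both successor values, so the strategy is self-financing and V0 is arbitrage-free.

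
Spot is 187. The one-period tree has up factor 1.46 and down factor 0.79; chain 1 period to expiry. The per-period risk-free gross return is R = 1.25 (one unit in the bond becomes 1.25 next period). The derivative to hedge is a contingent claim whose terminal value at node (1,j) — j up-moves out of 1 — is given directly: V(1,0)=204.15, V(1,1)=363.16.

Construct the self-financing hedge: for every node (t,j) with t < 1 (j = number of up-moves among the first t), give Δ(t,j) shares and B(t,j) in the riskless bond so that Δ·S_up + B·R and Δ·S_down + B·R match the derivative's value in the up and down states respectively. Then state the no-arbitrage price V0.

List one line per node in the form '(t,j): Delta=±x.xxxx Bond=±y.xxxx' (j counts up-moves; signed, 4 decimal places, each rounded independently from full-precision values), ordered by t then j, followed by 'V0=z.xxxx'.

(0,0): Delta=1.2691 Bond=13.3285
V0=250.6568

Under the risk-neutral measure, an up-move has probability p* = (R−d)/(u−d) = 0.6866 and values discount at R = 1.25.
Terminal values V(1,·): V(1,0)=204.1500, V(1,1)=363.1600
(0,0): S=187.0000. Δ = (V_up−V_dn)/(S_up−S_dn) = (363.1600−204.1500)/(273.0200−147.7300) = 1.2691. V = [p*·363.1600 + (1−p*)·204.1500]/1.25 = 250.6568. B = V − Δ·S = 13.3285.
The time-0 hedge costs 250.6568, which is the no-arbitrage price.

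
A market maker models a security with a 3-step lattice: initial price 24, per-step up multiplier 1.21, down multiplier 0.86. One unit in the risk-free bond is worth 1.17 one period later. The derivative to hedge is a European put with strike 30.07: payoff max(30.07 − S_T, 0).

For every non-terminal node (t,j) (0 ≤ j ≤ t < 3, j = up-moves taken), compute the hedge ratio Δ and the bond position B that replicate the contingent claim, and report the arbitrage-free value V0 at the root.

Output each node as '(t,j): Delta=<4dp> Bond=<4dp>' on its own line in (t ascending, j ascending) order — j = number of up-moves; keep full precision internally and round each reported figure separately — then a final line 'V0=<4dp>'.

The replicating-portfolio and risk-neutral prices coincide; use p* = (1.17−0.86)/(1.21−0.86) = 0.8857 for the latter.
At expiry t=3: V(3,0)=14.8047, V(3,1)=8.5920, V(3,2)=0.0000, V(3,3)=0.0000
Node (2,0) S=17.7504: V=(p*·8.5920+(1−p*)·14.8047)/1.17=7.9505; Δ=(8.5920−14.8047)/(21.4780−15.2653)=-1.0000; B=V−Δ·S=25.7009
Node (2,1) S=24.9744: V=(p*·0.0000+(1−p*)·8.5920)/1.17=0.8393; Δ=(0.0000−8.5920)/(30.2190−21.4780)=-0.9830; B=V−Δ·S=25.3879
Node (2,2) S=35.1384: V=(p*·0.0000+(1−p*)·0.0000)/1.17=0.0000; Δ=(0.0000−0.0000)/(42.5175−30.2190)=0.0000; B=V−Δ·S=0.0000
Node (1,0) S=20.6400: V=(p*·0.8393+(1−p*)·7.9505)/1.17=1.4119; Δ=(0.8393−7.9505)/(24.9744−17.7504)=-0.9844; B=V−Δ·S=21.7296
Node (1,1) S=29.0400: V=(p*·0.0000+(1−p*)·0.8393)/1.17=0.0820; Δ=(0.0000−0.8393)/(35.1384−24.9744)=-0.0826; B=V−Δ·S=2.4799
Node (0,0) S=24.0000: V=(p*·0.0820+(1−p*)·1.4119)/1.17=0.2000; Δ=(0.0820−1.4119)/(29.0400−20.6400)=-0.1583; B=V−Δ·S=3.9999
The time-0 hedge costs 0.2000, which is the no-arbitrage price.

(0,0): Delta=-0.1583 Bond=3.9999
(1,0): Delta=-0.9844 Bond=21.7296
(1,1): Delta=-0.0826 Bond=2.4799
(2,0): Delta=-1.0000 Bond=25.7009
(2,1): Delta=-0.9830 Bond=25.3879
(2,2): Delta=0.0000 Bond=0.0000
V0=0.2000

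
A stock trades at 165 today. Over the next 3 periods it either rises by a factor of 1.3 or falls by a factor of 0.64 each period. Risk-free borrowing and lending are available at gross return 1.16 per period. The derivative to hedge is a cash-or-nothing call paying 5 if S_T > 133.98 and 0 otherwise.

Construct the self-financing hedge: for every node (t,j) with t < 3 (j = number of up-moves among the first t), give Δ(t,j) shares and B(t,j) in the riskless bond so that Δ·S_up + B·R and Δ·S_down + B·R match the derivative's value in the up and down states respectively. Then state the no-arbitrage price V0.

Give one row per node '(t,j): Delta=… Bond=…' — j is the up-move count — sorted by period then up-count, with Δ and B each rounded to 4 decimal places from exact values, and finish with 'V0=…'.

Under the risk-neutral measure, an up-move has probability p* = (R−d)/(u−d) = 0.7879 and values discount at R = 1.16.
Terminal values V(3,·): V(3,0)=0.0000, V(3,1)=0.0000, V(3,2)=5.0000, V(3,3)=5.0000
(2,0): S=67.5840. Δ = (V_up−V_dn)/(S_up−S_dn) = (0.0000−0.0000)/(87.8592−43.2538) = 0.0000. V = [p*·0.0000 + (1−p*)·0.0000]/1.16 = 0.0000. B = V − Δ·S = 0.0000.
(2,1): S=137.2800. Δ = (V_up−V_dn)/(S_up−S_dn) = (5.0000−0.0000)/(178.4640−87.8592) = 0.0552. V = [p*·5.0000 + (1−p*)·0.0000]/1.16 = 3.3960. B = V − Δ·S = -4.1797.
(2,2): S=278.8500. Δ = (V_up−V_dn)/(S_up−S_dn) = (5.0000−5.0000)/(362.5050−178.4640) = 0.0000. V = [p*·5.0000 + (1−p*)·5.0000]/1.16 = 4.3103. B = V − Δ·S = 4.3103.
(1,0): S=105.6000. Δ = (V_up−V_dn)/(S_up−S_dn) = (3.3960−0.0000)/(137.2800−67.5840) = 0.0487. V = [p*·3.3960 + (1−p*)·0.0000]/1.16 = 2.3066. B = V − Δ·S = -2.8389.
(1,1): S=214.5000. Δ = (V_up−V_dn)/(S_up−S_dn) = (4.3103−3.3960)/(278.8500−137.2800) = 0.0065. V = [p*·4.3103 + (1−p*)·3.3960]/1.16 = 3.5486. B = V − Δ·S = 2.1633.
(0,0): S=165.0000. Δ = (V_up−V_dn)/(S_up−S_dn) = (3.5486−2.3066)/(214.5000−105.6000) = 0.0114. V = [p*·3.5486 + (1−p*)·2.3066]/1.16 = 2.8320. B = V − Δ·S = 0.9502.
Check: Δ(0,0)·S0 + B(0,0) = 2.8320 = V0.

(0,0): Delta=0.0114 Bond=0.9502
(1,0): Delta=0.0487 Bond=-2.8389
(1,1): Delta=0.0065 Bond=2.1633
(2,0): Delta=0.0000 Bond=0.0000
(2,1): Delta=0.0552 Bond=-4.1797
(2,2): Delta=0.0000 Bond=4.3103
V0=2.8320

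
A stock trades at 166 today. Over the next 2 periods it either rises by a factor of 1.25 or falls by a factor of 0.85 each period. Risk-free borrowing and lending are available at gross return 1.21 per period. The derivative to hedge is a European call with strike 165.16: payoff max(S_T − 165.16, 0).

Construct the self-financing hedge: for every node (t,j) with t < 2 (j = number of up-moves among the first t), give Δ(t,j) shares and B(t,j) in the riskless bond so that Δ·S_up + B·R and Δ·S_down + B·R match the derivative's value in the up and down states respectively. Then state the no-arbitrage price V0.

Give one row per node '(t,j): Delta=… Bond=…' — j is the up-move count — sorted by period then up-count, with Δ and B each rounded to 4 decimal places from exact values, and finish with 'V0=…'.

(0,0): Delta=0.9437 Bond=-103.1536
(1,0): Delta=0.1987 Bond=-19.6958
(1,1): Delta=1.0000 Bond=-136.4959
V0=53.5024

No-arbitrage ⇒ martingale measure with p* = (R−d)/(u−d) = 0.9000.
At expiry t=2: V(2,0)=0.0000, V(2,1)=11.2150, V(2,2)=94.2150
(1,0): S=141.1000. Δ = (V_up−V_dn)/(S_up−S_dn) = (11.2150−0.0000)/(176.3750−119.9350) = 0.1987. V = [p*·11.2150 + (1−p*)·0.0000]/1.21 = 8.3417. B = V − Δ·S = -19.6958.
(1,1): S=207.5000. Δ = (V_up−V_dn)/(S_up−S_dn) = (94.2150−11.2150)/(259.3750−176.3750) = 1.0000. V = [p*·94.2150 + (1−p*)·11.2150]/1.21 = 71.0041. B = V − Δ·S = -136.4959.
(0,0): S=166.0000. Δ = (V_up−V_dn)/(S_up−S_dn) = (71.0041−8.3417)/(207.5000−141.1000) = 0.9437. V = [p*·71.0041 + (1−p*)·8.3417]/1.21 = 53.5024. B = V − Δ·S = -103.1536.
The time-0 hedge costs 53.5024, which is the no-arbitrage price.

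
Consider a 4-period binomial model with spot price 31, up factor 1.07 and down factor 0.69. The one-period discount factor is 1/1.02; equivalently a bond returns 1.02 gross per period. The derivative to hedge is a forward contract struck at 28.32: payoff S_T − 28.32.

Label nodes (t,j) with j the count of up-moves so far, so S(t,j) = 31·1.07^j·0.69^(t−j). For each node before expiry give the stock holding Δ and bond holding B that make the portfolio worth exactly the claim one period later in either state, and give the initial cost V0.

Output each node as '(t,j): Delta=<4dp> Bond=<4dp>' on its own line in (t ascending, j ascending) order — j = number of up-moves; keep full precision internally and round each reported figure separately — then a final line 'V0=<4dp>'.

(0,0): Delta=1.0000 Bond=-26.1633
(1,0): Delta=1.0000 Bond=-26.6866
(1,1): Delta=1.0000 Bond=-26.6866
(2,0): Delta=1.0000 Bond=-27.2203
(2,1): Delta=1.0000 Bond=-27.2203
(2,2): Delta=1.0000 Bond=-27.2203
(3,0): Delta=1.0000 Bond=-27.7647
(3,1): Delta=1.0000 Bond=-27.7647
(3,2): Delta=1.0000 Bond=-27.7647
(3,3): Delta=1.0000 Bond=-27.7647
V0=4.8367

Since d<R<u, set p* = (R−d)/(u−d) = 0.8684; price each node as the discounted p*-expectation of its children.
At expiry t=4: V(4,0)=-21.2932, V(4,1)=-17.4234, V(4,2)=-11.4223, V(4,3)=-2.1163, V(4,4)=12.3147
(3,0): S=10.1838. Δ = (V_up−V_dn)/(S_up−S_dn) = (-17.4234−-21.2932)/(10.8966−7.0268) = 1.0000. V = [p*·-17.4234 + (1−p*)·-21.2932]/1.02 = -17.5809. B = V − Δ·S = -27.7647.
(3,1): S=15.7922. Δ = (V_up−V_dn)/(S_up−S_dn) = (-11.4223−-17.4234)/(16.8977−10.8966) = 1.0000. V = [p*·-11.4223 + (1−p*)·-17.4234]/1.02 = -11.9725. B = V − Δ·S = -27.7647.
(3,2): S=24.4894. Δ = (V_up−V_dn)/(S_up−S_dn) = (-2.1163−-11.4223)/(26.2037−16.8977) = 1.0000. V = [p*·-2.1163 + (1−p*)·-11.4223]/1.02 = -3.2753. B = V − Δ·S = -27.7647.
(3,3): S=37.9763. Δ = (V_up−V_dn)/(S_up−S_dn) = (12.3147−-2.1163)/(40.6347−26.2037) = 1.0000. V = [p*·12.3147 + (1−p*)·-2.1163]/1.02 = 10.2116. B = V − Δ·S = -27.7647.
(2,0): S=14.7591. Δ = (V_up−V_dn)/(S_up−S_dn) = (-11.9725−-17.5809)/(15.7922−10.1838) = 1.0000. V = [p*·-11.9725 + (1−p*)·-17.5809]/1.02 = -12.4612. B = V − Δ·S = -27.2203.
(2,1): S=22.8873. Δ = (V_up−V_dn)/(S_up−S_dn) = (-3.2753−-11.9725)/(24.4894−15.7922) = 1.0000. V = [p*·-3.2753 + (1−p*)·-11.9725]/1.02 = -4.3330. B = V − Δ·S = -27.2203.
(2,2): S=35.4919. Δ = (V_up−V_dn)/(S_up−S_dn) = (10.2116−-3.2753)/(37.9763−24.4894) = 1.0000. V = [p*·10.2116 + (1−p*)·-3.2753]/1.02 = 8.2716. B = V − Δ·S = -27.2203.
(1,0): S=21.3900. Δ = (V_up−V_dn)/(S_up−S_dn) = (-4.3330−-12.4612)/(22.8873−14.7591) = 1.0000. V = [p*·-4.3330 + (1−p*)·-12.4612]/1.02 = -5.2966. B = V − Δ·S = -26.6866.
(1,1): S=33.1700. Δ = (V_up−V_dn)/(S_up−S_dn) = (8.2716−-4.3330)/(35.4919−22.8873) = 1.0000. V = [p*·8.2716 + (1−p*)·-4.3330]/1.02 = 6.4834. B = V − Δ·S = -26.6866.
(0,0): S=31.0000. Δ = (V_up−V_dn)/(S_up−S_dn) = (6.4834−-5.2966)/(33.1700−21.3900) = 1.0000. V = [p*·6.4834 + (1−p*)·-5.2966]/1.02 = 4.8367. B = V − Δ·S = -26.1633.
Check: Δ(0,0)·S0 + B(0,0) = 4.8367 = V0.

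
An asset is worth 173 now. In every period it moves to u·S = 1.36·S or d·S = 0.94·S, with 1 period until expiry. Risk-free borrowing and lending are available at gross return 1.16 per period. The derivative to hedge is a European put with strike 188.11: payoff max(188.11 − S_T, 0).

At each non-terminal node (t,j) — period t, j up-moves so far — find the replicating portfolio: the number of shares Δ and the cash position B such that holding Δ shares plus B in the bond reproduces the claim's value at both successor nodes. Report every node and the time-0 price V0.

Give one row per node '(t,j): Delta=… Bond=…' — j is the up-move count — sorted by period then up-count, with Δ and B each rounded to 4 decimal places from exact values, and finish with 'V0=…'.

(0,0): Delta=-0.3508 Bond=71.1544
V0=10.4639

Risk-neutral probability p* = (R−d)/(u−d) = (1.16−0.94)/(1.36−0.94) = 0.5238.
Terminal values V(1,·): V(1,0)=25.4900, V(1,1)=0.0000
Node (0,0) S=173.0000: V=(p*·0.0000+(1−p*)·25.4900)/1.16=10.4639; Δ=(0.0000−25.4900)/(235.2800−162.6200)=-0.3508; B=V−Δ·S=71.1544
Each (Δ,B) replicates both successor values, so the strategy is self-financing and V0 is arbitrage-free.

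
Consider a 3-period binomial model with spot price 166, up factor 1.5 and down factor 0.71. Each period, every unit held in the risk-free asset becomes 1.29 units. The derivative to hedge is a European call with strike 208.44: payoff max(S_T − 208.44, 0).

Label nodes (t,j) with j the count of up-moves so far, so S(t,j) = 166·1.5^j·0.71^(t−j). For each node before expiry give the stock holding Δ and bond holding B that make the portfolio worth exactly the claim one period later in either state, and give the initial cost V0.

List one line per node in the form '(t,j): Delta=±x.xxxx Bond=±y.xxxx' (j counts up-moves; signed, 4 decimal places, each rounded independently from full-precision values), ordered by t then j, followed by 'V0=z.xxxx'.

(0,0): Delta=0.8303 Bond=-61.6104
(1,0): Delta=0.3469 Bond=-22.4999
(1,1): Delta=0.9131 Bond=-100.1073
(2,0): Delta=0.0000 Bond=0.0000
(2,1): Delta=0.4063 Bond=-39.5339
(2,2): Delta=1.0000 Bond=-161.5814
V0=76.2172

Risk-neutral probability p* = (R−d)/(u−d) = (1.29−0.71)/(1.5−0.71) = 0.7342.
Terminal payoffs: V(3,0)=0.0000, V(3,1)=0.0000, V(3,2)=56.7450, V(3,3)=351.8100
Node (2,0) S=83.6806: V=(p*·0.0000+(1−p*)·0.0000)/1.29=0.0000; Δ=(0.0000−0.0000)/(125.5209−59.4132)=0.0000; B=V−Δ·S=0.0000
Node (2,1) S=176.7900: V=(p*·56.7450+(1−p*)·0.0000)/1.29=32.2953; Δ=(56.7450−0.0000)/(265.1850−125.5209)=0.4063; B=V−Δ·S=-39.5339
Node (2,2) S=373.5000: V=(p*·351.8100+(1−p*)·56.7450)/1.29=211.9186; Δ=(351.8100−56.7450)/(560.2500−265.1850)=1.0000; B=V−Δ·S=-161.5814
Node (1,0) S=117.8600: V=(p*·32.2953+(1−p*)·0.0000)/1.29=18.3802; Δ=(32.2953−0.0000)/(176.7900−83.6806)=0.3469; B=V−Δ·S=-22.4999
Node (1,1) S=249.0000: V=(p*·211.9186+(1−p*)·32.2953)/1.29=127.2641; Δ=(211.9186−32.2953)/(373.5000−176.7900)=0.9131; B=V−Δ·S=-100.1073
Node (0,0) S=166.0000: V=(p*·127.2641+(1−p*)·18.3802)/1.29=76.2172; Δ=(127.2641−18.3802)/(249.0000−117.8600)=0.8303; B=V−Δ·S=-61.6104
The time-0 hedge costs 76.2172, which is the no-arbitrage price.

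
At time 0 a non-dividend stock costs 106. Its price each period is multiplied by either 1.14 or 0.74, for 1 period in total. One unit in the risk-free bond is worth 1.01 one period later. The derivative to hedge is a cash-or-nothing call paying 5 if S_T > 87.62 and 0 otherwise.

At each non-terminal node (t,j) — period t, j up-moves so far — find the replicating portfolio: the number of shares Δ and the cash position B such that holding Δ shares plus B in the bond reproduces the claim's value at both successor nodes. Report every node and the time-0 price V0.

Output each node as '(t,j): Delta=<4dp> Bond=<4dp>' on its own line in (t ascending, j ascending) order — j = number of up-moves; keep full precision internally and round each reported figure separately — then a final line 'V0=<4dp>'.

Since d<R<u, set p* = (R−d)/(u−d) = 0.6750; price each node as the discounted p*-expectation of its children.
At expiry t=1: V(1,0)=0.0000, V(1,1)=5.0000
(0,0): S=106.0000. Δ = (V_up−V_dn)/(S_up−S_dn) = (5.0000−0.0000)/(120.8400−78.4400) = 0.1179. V = [p*·5.0000 + (1−p*)·0.0000]/1.01 = 3.3416. B = V − Δ·S = -9.1584.
The time-0 hedge costs 3.3416, which is the no-arbitrage price.

(0,0): Delta=0.1179 Bond=-9.1584
V0=3.3416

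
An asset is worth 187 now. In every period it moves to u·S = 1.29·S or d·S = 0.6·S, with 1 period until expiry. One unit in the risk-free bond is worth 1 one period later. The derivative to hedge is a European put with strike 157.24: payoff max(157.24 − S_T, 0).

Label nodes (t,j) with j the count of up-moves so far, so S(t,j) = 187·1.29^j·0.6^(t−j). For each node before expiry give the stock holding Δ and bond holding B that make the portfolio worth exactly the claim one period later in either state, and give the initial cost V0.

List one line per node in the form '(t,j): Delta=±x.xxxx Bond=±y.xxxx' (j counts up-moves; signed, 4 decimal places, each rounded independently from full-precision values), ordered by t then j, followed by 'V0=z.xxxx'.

Since d<R<u, set p* = (R−d)/(u−d) = 0.5797; price each node as the discounted p*-expectation of its children.
At expiry t=1: V(1,0)=45.0400, V(1,1)=0.0000
Node (0,0) S=187.0000: V=(p*·0.0000+(1−p*)·45.0400)/1=18.9299; Δ=(0.0000−45.0400)/(241.2300−112.2000)=-0.3491; B=V−Δ·S=84.2052
Root portfolio cost Δ·187+B reproduces V0=18.9299.

(0,0): Delta=-0.3491 Bond=84.2052
V0=18.9299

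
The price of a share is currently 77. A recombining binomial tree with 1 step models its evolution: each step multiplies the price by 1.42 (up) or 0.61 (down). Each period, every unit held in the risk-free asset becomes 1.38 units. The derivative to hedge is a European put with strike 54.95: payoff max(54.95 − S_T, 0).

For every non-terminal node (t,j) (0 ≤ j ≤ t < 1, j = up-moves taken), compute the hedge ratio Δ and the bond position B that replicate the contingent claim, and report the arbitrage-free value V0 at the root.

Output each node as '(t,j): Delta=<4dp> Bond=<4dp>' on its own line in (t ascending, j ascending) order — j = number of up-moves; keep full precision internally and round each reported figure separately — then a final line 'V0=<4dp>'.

Since d<R<u, set p* = (R−d)/(u−d) = 0.9506; price each node as the discounted p*-expectation of its children.
Terminal payoffs: V(1,0)=7.9800, V(1,1)=0.0000
Node (0,0) S=77.0000: V=(p*·0.0000+(1−p*)·7.9800)/1.38=0.2856; Δ=(0.0000−7.9800)/(109.3400−46.9700)=-0.1279; B=V−Δ·S=10.1374
The time-0 hedge costs 0.2856, which is the no-arbitrage price.

(0,0): Delta=-0.1279 Bond=10.1374
V0=0.2856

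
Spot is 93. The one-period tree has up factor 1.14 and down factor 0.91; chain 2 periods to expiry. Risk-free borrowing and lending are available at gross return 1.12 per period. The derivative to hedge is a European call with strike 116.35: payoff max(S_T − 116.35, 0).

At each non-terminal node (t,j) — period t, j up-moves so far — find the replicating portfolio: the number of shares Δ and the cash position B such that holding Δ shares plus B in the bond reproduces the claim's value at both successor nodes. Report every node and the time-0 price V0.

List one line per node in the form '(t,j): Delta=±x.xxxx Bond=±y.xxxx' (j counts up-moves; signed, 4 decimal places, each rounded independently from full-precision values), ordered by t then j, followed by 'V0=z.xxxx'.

Under the risk-neutral measure, an up-move has probability p* = (R−d)/(u−d) = 0.9130 and values discount at R = 1.12.
Terminal values V(2,·): V(2,0)=0.0000, V(2,1)=0.0000, V(2,2)=4.5128
(1,0): S=84.6300. Δ = (V_up−V_dn)/(S_up−S_dn) = (0.0000−0.0000)/(96.4782−77.0133) = 0.0000. V = [p*·0.0000 + (1−p*)·0.0000]/1.12 = 0.0000. B = V − Δ·S = 0.0000.
(1,1): S=106.0200. Δ = (V_up−V_dn)/(S_up−S_dn) = (4.5128−0.0000)/(120.8628−96.4782) = 0.1851. V = [p*·4.5128 + (1−p*)·0.0000]/1.12 = 3.6789. B = V − Δ·S = -15.9420.
(0,0): S=93.0000. Δ = (V_up−V_dn)/(S_up−S_dn) = (3.6789−0.0000)/(106.0200−84.6300) = 0.1720. V = [p*·3.6789 + (1−p*)·0.0000]/1.12 = 2.9991. B = V − Δ·S = -12.9962.
Check: Δ(0,0)·S0 + B(0,0) = 2.9991 = V0.

(0,0): Delta=0.1720 Bond=-12.9962
(1,0): Delta=0.0000 Bond=0.0000
(1,1): Delta=0.1851 Bond=-15.9420
V0=2.9991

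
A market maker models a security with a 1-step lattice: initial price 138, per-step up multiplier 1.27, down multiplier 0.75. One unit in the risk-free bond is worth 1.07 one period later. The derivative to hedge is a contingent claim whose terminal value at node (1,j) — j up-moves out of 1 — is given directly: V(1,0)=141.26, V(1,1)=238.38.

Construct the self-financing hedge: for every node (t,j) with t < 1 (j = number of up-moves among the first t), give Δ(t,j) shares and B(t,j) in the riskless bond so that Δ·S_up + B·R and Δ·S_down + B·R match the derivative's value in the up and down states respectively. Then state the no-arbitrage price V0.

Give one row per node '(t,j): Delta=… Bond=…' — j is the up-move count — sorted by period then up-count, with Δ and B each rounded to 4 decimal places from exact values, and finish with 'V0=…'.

Since d<R<u, set p* = (R−d)/(u−d) = 0.6154; price each node as the discounted p*-expectation of its children.
Terminal values V(1,·): V(1,0)=141.2600, V(1,1)=238.3800
  t=0,j=0: stock 138.0000 → up 175.2600 (V=238.3800), down 103.5000 (V=141.2600). Price 187.8749; hedge Δ=1.3534, bond B=1.1057.
Each (Δ,B) replicates both successor values, so the strategy is self-financing and V0 is arbitrage-free.

(0,0): Delta=1.3534 Bond=1.1057
V0=187.8749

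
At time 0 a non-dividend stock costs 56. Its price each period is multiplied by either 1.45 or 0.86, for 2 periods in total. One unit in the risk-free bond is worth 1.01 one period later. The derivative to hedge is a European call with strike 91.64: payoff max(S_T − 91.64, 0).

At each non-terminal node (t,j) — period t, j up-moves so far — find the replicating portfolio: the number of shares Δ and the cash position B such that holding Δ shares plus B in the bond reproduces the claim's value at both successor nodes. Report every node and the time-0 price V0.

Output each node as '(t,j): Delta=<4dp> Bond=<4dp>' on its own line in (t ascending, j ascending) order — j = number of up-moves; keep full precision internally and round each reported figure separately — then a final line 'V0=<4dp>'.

The replicating-portfolio and risk-neutral prices coincide; use p* = (1.01−0.86)/(1.45−0.86) = 0.2542 for the latter.
At expiry t=2: V(2,0)=0.0000, V(2,1)=0.0000, V(2,2)=26.1000
  t=1,j=0: stock 48.1600 → up 69.8320 (V=0.0000), down 41.4176 (V=0.0000). Price 0.0000; hedge Δ=0.0000, bond B=0.0000.
  t=1,j=1: stock 81.2000 → up 117.7400 (V=26.1000), down 69.8320 (V=0.0000). Price 6.5699; hedge Δ=0.5448, bond B=-37.6674.
  t=0,j=0: stock 56.0000 → up 81.2000 (V=6.5699), down 48.1600 (V=0.0000). Price 1.6538; hedge Δ=0.1988, bond B=-9.4816.
Root portfolio cost Δ·56+B reproduces V0=1.6538.

(0,0): Delta=0.1988 Bond=-9.4816
(1,0): Delta=0.0000 Bond=0.0000
(1,1): Delta=0.5448 Bond=-37.6674
V0=1.6538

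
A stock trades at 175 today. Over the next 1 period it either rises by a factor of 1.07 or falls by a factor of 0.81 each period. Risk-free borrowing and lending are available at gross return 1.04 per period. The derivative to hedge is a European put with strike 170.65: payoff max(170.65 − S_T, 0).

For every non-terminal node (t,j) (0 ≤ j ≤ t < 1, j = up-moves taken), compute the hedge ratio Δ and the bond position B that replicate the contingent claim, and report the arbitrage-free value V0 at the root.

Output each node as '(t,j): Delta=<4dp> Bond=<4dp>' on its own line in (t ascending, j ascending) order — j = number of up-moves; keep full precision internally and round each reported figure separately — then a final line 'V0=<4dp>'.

No-arbitrage ⇒ martingale measure with p* = (R−d)/(u−d) = 0.8846.
Terminal values V(1,·): V(1,0)=28.9000, V(1,1)=0.0000
Node (0,0) S=175.0000: V=(p*·0.0000+(1−p*)·28.9000)/1.04=3.2064; Δ=(0.0000−28.9000)/(187.2500−141.7500)=-0.6352; B=V−Δ·S=114.3602
Self-financing check: at every node Δ·S+B equals the discounted successor values.

(0,0): Delta=-0.6352 Bond=114.3602
V0=3.2064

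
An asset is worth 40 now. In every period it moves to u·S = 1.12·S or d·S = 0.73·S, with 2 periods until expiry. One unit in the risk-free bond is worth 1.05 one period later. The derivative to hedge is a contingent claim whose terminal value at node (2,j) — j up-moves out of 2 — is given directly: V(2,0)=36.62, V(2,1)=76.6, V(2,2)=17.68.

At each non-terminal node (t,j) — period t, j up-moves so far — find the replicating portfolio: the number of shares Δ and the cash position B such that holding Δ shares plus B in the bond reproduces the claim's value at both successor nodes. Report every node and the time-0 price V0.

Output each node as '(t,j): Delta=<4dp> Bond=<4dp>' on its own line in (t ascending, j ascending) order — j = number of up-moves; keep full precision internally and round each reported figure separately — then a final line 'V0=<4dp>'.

(0,0): Delta=-2.5134 Bond=132.8649
(1,0): Delta=3.5107 Bond=-36.3946
(1,1): Delta=-3.3723 Bond=177.9868
V0=32.3307

Since d<R<u, set p* = (R−d)/(u−d) = 0.8205; price each node as the discounted p*-expectation of its children.
Terminal values V(2,·): V(2,0)=36.6200, V(2,1)=76.6000, V(2,2)=17.6800
  t=1,j=0: stock 29.2000 → up 32.7040 (V=76.6000), down 21.3160 (V=36.6200). Price 66.1182; hedge Δ=3.5107, bond B=-36.3946.
  t=1,j=1: stock 44.8000 → up 50.1760 (V=17.6800), down 32.7040 (V=76.6000). Price 26.9099; hedge Δ=-3.3723, bond B=177.9868.
  t=0,j=0: stock 40.0000 → up 44.8000 (V=26.9099), down 29.2000 (V=66.1182). Price 32.3307; hedge Δ=-2.5134, bond B=132.8649.
Each (Δ,B) replicates both successor values, so the strategy is self-financing and V0 is arbitrage-free.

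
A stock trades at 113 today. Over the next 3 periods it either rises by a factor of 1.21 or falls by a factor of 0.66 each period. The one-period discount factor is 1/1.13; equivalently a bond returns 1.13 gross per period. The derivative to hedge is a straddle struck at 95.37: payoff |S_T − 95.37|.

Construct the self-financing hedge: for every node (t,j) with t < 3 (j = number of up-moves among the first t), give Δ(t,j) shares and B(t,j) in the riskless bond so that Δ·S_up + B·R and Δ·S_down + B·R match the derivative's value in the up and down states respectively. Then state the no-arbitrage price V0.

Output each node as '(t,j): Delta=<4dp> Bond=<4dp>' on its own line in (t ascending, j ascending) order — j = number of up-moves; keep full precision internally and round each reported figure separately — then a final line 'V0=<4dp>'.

Risk-neutral probability p* = (R−d)/(u−d) = (1.13−0.66)/(1.21−0.66) = 0.8545.
Terminal payoffs: V(3,0)=62.8830, V(3,1)=35.8104, V(3,2)=13.8226, V(3,3)=104.8164
Node (2,0) S=49.2228: V=(p*·35.8104+(1−p*)·62.8830)/1.13=35.1754; Δ=(35.8104−62.8830)/(59.5596−32.4870)=-1.0000; B=V−Δ·S=84.3982
Node (2,1) S=90.2418: V=(p*·13.8226+(1−p*)·35.8104)/1.13=15.0627; Δ=(13.8226−35.8104)/(109.1926−59.5596)=-0.4430; B=V−Δ·S=55.0405
Node (2,2) S=165.4433: V=(p*·104.8164+(1−p*)·13.8226)/1.13=81.0451; Δ=(104.8164−13.8226)/(200.1864−109.1926)=1.0000; B=V−Δ·S=-84.3982
Node (1,0) S=74.5800: V=(p*·15.0627+(1−p*)·35.1754)/1.13=15.9187; Δ=(15.0627−35.1754)/(90.2418−49.2228)=-0.4903; B=V−Δ·S=52.4874
Node (1,1) S=136.7300: V=(p*·81.0451+(1−p*)·15.0627)/1.13=63.2280; Δ=(81.0451−15.0627)/(165.4433−90.2418)=0.8774; B=V−Δ·S=-56.7400
Node (0,0) S=113.0000: V=(p*·63.2280+(1−p*)·15.9187)/1.13=49.8643; Δ=(63.2280−15.9187)/(136.7300−74.5800)=0.7612; B=V−Δ·S=-36.1526
Each (Δ,B) replicates both successor values, so the strategy is self-financing and V0 is arbitrage-free.

(0,0): Delta=0.7612 Bond=-36.1526
(1,0): Delta=-0.4903 Bond=52.4874
(1,1): Delta=0.8774 Bond=-56.7400
(2,0): Delta=-1.0000 Bond=84.3982
(2,1): Delta=-0.4430 Bond=55.0405
(2,2): Delta=1.0000 Bond=-84.3982
V0=49.8643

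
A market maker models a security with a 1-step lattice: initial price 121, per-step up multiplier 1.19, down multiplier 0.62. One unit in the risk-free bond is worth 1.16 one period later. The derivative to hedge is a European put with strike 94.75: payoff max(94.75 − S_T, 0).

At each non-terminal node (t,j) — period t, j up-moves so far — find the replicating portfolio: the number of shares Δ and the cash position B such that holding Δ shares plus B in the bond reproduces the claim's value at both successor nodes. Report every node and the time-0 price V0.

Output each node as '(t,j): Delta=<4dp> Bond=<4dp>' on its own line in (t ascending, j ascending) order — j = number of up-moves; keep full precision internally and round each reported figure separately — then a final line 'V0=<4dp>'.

(0,0): Delta=-0.2861 Bond=35.5092
V0=0.8952

Under the risk-neutral measure, an up-move has probability p* = (R−d)/(u−d) = 0.9474 and values discount at R = 1.16.
At expiry t=1: V(1,0)=19.7300, V(1,1)=0.0000
Node (0,0) S=121.0000: V=(p*·0.0000+(1−p*)·19.7300)/1.16=0.8952; Δ=(0.0000−19.7300)/(143.9900−75.0200)=-0.2861; B=V−Δ·S=35.5092
Self-financing check: at every node Δ·S+B equals the discounted successor values.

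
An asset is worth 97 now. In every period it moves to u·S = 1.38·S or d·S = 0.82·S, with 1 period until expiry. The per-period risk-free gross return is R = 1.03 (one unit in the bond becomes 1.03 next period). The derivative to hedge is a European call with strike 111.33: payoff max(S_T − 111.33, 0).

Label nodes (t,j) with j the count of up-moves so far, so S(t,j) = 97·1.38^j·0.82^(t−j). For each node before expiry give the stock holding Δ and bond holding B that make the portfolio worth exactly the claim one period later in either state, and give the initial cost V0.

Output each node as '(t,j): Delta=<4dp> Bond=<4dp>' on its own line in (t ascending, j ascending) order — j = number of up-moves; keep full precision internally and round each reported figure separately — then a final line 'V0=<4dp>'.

Since d<R<u, set p* = (R−d)/(u−d) = 0.3750; price each node as the discounted p*-expectation of its children.
Terminal values V(1,·): V(1,0)=0.0000, V(1,1)=22.5300
  t=0,j=0: stock 97.0000 → up 133.8600 (V=22.5300), down 79.5400 (V=0.0000). Price 8.2027; hedge Δ=0.4148, bond B=-32.0295.
Check: Δ(0,0)·S0 + B(0,0) = 8.2027 = V0.

(0,0): Delta=0.4148 Bond=-32.0295
V0=8.2027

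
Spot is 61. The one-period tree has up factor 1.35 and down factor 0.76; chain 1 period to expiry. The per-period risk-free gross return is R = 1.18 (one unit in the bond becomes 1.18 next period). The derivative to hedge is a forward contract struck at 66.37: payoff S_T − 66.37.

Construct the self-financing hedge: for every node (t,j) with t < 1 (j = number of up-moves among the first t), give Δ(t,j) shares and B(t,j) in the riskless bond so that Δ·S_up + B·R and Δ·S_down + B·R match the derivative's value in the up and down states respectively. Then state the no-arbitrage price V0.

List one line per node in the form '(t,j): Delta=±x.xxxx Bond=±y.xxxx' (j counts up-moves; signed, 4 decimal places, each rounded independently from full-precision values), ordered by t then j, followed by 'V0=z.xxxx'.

Under the risk-neutral measure, an up-move has probability p* = (R−d)/(u−d) = 0.7119 and values discount at R = 1.18.
At expiry t=1: V(1,0)=-20.0100, V(1,1)=15.9800
(0,0): S=61.0000. Δ = (V_up−V_dn)/(S_up−S_dn) = (15.9800−-20.0100)/(82.3500−46.3600) = 1.0000. V = [p*·15.9800 + (1−p*)·-20.0100]/1.18 = 4.7542. B = V − Δ·S = -56.2458.
Check: Δ(0,0)·S0 + B(0,0) = 4.7542 = V0.

(0,0): Delta=1.0000 Bond=-56.2458
V0=4.7542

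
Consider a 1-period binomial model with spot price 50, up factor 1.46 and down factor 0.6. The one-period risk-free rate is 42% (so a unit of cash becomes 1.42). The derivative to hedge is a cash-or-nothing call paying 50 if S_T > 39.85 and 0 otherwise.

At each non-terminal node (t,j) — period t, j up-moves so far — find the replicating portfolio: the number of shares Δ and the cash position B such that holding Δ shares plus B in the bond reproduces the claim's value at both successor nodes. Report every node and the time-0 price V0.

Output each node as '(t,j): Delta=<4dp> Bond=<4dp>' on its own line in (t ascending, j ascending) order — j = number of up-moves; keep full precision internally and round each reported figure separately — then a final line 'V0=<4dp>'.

(0,0): Delta=1.1628 Bond=-24.5660
V0=33.5735

The replicating-portfolio and risk-neutral prices coincide; use p* = (1.42−0.6)/(1.46−0.6) = 0.9535 for the latter.
Payoff layer (t=1): V(1,0)=0.0000, V(1,1)=50.0000
(0,0): S=50.0000. Δ = (V_up−V_dn)/(S_up−S_dn) = (50.0000−0.0000)/(73.0000−30.0000) = 1.1628. V = [p*·50.0000 + (1−p*)·0.0000]/1.42 = 33.5735. B = V − Δ·S = -24.5660.
Root portfolio cost Δ·50+B reproduces V0=33.5735.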